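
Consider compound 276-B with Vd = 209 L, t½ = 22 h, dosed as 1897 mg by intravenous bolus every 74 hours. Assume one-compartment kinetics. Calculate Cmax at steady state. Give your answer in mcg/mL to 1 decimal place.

τ/t½ = 74/22 ≈ 3.3636, so fraction remaining f = (1/2)^(74/22) ≈ 0.0972.
At steady state, accumulation factor R = 1/(1 − e^(−kτ)) ≈ 1.1077.
Each bolus raises the concentration by D/Vd = 1897/209 ≈ 9.077 mcg/mL.
Steady-state peak Cmax,ss = C₀·R ≈ 9.077 × 1.1077 ≈ 10.055 mcg/mL.

10.1 mcg/mL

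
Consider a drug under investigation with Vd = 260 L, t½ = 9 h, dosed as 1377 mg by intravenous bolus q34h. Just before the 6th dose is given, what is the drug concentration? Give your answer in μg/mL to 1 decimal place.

f = (1/2)^(τ/t½) = (1/2)^(34/9) ≈ 0.0729.
C₀ = D/Vd = 1377/260 ≈ 5.296 μg/mL.
Before the 6th dose, 5 doses have been given. Superposition: Cmin = C₀·(f + f² + … + f^5).
≈ 5.296 × (0.0729 + 0.0053 + 0.0004 + 0.0000 + 0.0000) ≈ 5.296 × 0.0786 ≈ 0.416 μg/mL.

0.4 μg/mL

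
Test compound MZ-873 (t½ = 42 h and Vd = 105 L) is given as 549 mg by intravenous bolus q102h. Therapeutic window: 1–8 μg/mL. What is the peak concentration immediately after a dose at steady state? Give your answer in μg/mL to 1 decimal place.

k = ln2/t½ = ln2/42 ≈ 0.016504 h⁻¹; fraction remaining f = e^(−kτ) = e^(−0.016504×102) ≈ 0.1857.
Accumulation ratio R = 1/(1 − f) ≈ 1/0.8143 ≈ 1.2280.
Each bolus raises the concentration by D/Vd = 549/105 ≈ 5.229 μg/mL.
Steady-state peak Cmax,ss = C₀·R ≈ 5.229 × 1.2280 ≈ 6.421 μg/mL.
Peak 6.4 μg/mL vs MTC 8 μg/mL: below toxic threshold.

6.4 μg/mL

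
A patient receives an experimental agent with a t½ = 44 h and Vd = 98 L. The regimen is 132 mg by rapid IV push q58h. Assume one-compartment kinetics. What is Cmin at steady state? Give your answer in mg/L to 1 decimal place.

0.9 mg/L

Over one 58-h interval, 58/44 ≈ 1.3182 half-lives elapse, leaving f ≈ 0.4010 of each dose.
Each bolus raises the concentration by D/Vd = 132/98 ≈ 1.347 mg/L.
Steady-state trough Cmin,ss = C₀·f/(1−f) ≈ 1.347 × 0.4010/0.5990 ≈ 0.902 mg/L.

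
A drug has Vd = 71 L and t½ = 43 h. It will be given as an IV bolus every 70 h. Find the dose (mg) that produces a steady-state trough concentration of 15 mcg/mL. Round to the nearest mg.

2227 mg

τ/t½ = 70/43 ≈ 1.6279, so f = (1/2)^(70/43) ≈ 0.323557.
Cmin,ss = (D/Vd)·f/(1−f), so D = Cmin,ss·Vd·(1−f)/f.
D = 15 × 71 × (1−f)/f ≈ 15 × 71 × 2.09065 ≈ 2226.54 mg.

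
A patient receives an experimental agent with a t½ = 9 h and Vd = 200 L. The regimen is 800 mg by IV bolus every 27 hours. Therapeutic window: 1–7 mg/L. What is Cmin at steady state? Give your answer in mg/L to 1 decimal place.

0.6 mg/L

τ = 27 h = 3 half-lives, so f = (1/2)^3 = 0.125.
At steady state, R = 1/(1 − 0.125) = 8/7.
Single-dose peak C₀ = D/Vd = 800/200 = 4 mg/L.
Steady-state peak Cmax,ss = C₀·R = 4 × 8/7 ≈ 4.571 mg/L.
Steady-state trough Cmin,ss = Cmax,ss·f ≈ 4.571 × 0.125 ≈ 0.571 mg/L.
Trough 0.6 mg/L vs MEC 1 mg/L: subtherapeutic.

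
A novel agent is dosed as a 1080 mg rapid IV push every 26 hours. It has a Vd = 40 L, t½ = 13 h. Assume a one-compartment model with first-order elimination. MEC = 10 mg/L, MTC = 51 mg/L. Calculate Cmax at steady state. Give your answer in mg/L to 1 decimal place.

36.0 mg/L

τ = 26 h = 2 half-lives, so f = (1/2)^2 = 0.25.
Accumulation ratio R = 1/(1 − f) = 1/0.75 = 4/3.
Single-dose peak C₀ = D/Vd = 1080/40 = 27 mg/L.
Steady-state peak Cmax,ss = C₀·R = 27 × 4/3 ≈ 36.000 mg/L.
Peak 36.0 mg/L vs MTC 51 mg/L: below toxic threshold.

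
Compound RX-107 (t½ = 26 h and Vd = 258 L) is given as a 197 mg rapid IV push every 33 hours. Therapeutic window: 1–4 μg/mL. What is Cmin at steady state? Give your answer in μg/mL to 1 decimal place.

τ/t½ = 33/26 ≈ 1.2692, so fraction remaining f = (1/2)^(33/26) ≈ 0.4149.
At steady state, accumulation factor R = 1/(1 − e^(−kτ)) ≈ 1.7091.
Single-dose peak C₀ = D/Vd = 197/258 ≈ 0.764 μg/mL.
Cmax,ss = C₀/(1 − f) ≈ 0.764/0.5851 ≈ 1.306 μg/mL.
Steady-state trough Cmin,ss = Cmax,ss·f ≈ 1.306 × 0.4149 ≈ 0.542 μg/mL.
Trough 0.5 μg/mL vs MEC 1 μg/mL: subtherapeutic.

0.5 μg/mL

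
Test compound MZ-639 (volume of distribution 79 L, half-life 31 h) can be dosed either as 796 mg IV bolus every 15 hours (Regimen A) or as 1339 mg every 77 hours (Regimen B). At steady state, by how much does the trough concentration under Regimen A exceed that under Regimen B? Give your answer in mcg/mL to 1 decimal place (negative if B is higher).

21.6 mcg/mL

Regimen A: f = (1/2)^(15/31) ≈ 0.7151; Cmin,ss = (796/79)·f/(1−f) ≈ 25.291 mcg/mL.
Regimen B: f = (1/2)^(77/31) ≈ 0.1788; Cmin,ss = (1339/79)·f/(1−f) ≈ 3.690 mcg/mL.
Difference ≈ 25.291 − 3.690 ≈ 21.601 mcg/mL.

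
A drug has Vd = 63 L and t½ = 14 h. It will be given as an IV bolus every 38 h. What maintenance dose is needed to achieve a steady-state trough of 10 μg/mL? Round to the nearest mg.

3504 mg

τ/t½ = 38/14 ≈ 2.7143, so f = (1/2)^(38/14) ≈ 0.152377.
Cmin,ss = (D/Vd)·f/(1−f), so D = Cmin,ss·Vd·(1−f)/f.
D = 10 × 63 × (1−f)/f ≈ 10 × 63 × 5.56267 ≈ 3504.48 mg.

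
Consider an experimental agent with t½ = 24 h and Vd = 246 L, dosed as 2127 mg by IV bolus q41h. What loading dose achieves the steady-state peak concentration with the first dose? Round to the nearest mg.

3065 mg

f = (1/2)^(41/24) ≈ 0.306013; accumulation ratio R = 1/(1−f) ≈ 1.44095.
Loading dose to hit Cmax,ss on first dose: D_load = D_maint·R ≈ 2127 × 1.44095 ≈ 3064.90 mg.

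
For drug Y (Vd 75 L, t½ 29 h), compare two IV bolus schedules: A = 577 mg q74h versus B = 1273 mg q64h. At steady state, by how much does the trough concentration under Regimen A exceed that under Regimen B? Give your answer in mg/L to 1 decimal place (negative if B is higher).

-3.1 mg/L

Regimen A: f = (1/2)^(74/29) ≈ 0.1706; Cmin,ss = (577/75)·f/(1−f) ≈ 1.582 mg/L.
Regimen B: f = (1/2)^(64/29) ≈ 0.2166; Cmin,ss = (1273/75)·f/(1−f) ≈ 4.693 mg/L.
Difference ≈ 1.582 − 4.693 ≈ -3.111 mg/L.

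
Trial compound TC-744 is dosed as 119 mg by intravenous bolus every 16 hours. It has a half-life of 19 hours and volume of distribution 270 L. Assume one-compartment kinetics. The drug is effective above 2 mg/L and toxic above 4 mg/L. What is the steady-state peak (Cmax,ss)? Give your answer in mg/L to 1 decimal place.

1.0 mg/L

Over one 16-h interval, 16/19 ≈ 0.84211 half-lives elapse, leaving f ≈ 0.5578 of each dose.
Accumulation ratio R = 1/(1 − f) ≈ 1/0.4422 ≈ 2.2614.
Each bolus raises the concentration by D/Vd = 119/270 ≈ 0.441 mg/L.
Steady-state peak Cmax,ss = C₀·R ≈ 0.441 × 2.2614 ≈ 0.997 mg/L.
Peak 1.0 mg/L vs MTC 4 mg/L: below toxic threshold.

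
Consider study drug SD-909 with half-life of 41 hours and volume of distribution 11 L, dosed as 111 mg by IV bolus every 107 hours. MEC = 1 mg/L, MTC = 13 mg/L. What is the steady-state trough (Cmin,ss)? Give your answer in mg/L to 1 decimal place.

2.0 mg/L

k = ln2/t½ = ln2/41 ≈ 0.016906 h⁻¹; fraction remaining f = e^(−kτ) = e^(−0.016906×107) ≈ 0.1638.
Accumulation ratio R = 1/(1 − f) ≈ 1/0.8362 ≈ 1.1959.
Each bolus raises the concentration by D/Vd = 111/11 ≈ 10.091 mg/L.
Steady-state peak Cmax,ss = C₀·R ≈ 10.091 × 1.1959 ≈ 12.068 mg/L.
Steady-state trough Cmin,ss = Cmax,ss·f ≈ 12.068 × 0.1638 ≈ 1.977 mg/L.
Trough 2.0 mg/L vs MEC 1 mg/L: adequate.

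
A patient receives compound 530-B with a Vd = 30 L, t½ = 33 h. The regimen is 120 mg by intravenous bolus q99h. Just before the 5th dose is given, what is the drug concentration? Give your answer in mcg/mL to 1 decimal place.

f = (1/2)^(τ/t½) = (1/2)^(99/33) ≈ 0.1250.
C₀ = D/Vd = 120/30 ≈ 4.000 mcg/mL.
Before the 5th dose, 4 doses have been given. Superposition: Cmin = C₀·(f + f² + … + f^4).
≈ 4.000 × (0.1250 + 0.0156 + 0.0020 + 0.0002) ≈ 4.000 × 0.1428 ≈ 0.571 mcg/mL.

0.6 mcg/mL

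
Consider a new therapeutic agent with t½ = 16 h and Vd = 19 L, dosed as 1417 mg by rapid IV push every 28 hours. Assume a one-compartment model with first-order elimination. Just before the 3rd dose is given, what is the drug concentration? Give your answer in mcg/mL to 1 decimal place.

f = (1/2)^(τ/t½) = (1/2)^(28/16) ≈ 0.2973.
C₀ = D/Vd = 1417/19 ≈ 74.579 mcg/mL.
Before the 3rd dose, 2 doses have been given. Superposition: Cmin = C₀·(f + f²).
≈ 74.579 × (0.2973 + 0.0884) ≈ 74.579 × 0.3857 ≈ 28.765 mcg/mL.

28.8 mcg/mL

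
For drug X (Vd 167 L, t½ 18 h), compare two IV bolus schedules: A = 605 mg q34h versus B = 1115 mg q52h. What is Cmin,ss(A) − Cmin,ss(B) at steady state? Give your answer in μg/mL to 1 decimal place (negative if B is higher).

0.3 μg/mL

Regimen A: f = (1/2)^(34/18) ≈ 0.2700; Cmin,ss = (605/167)·f/(1−f) ≈ 1.340 μg/mL.
Regimen B: f = (1/2)^(52/18) ≈ 0.1350; Cmin,ss = (1115/167)·f/(1−f) ≈ 1.042 μg/mL.
Difference ≈ 1.340 − 1.042 ≈ 0.298 μg/mL.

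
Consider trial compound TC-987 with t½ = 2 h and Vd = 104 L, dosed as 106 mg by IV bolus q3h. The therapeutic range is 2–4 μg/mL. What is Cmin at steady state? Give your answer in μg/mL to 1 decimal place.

Over one 3-h interval, 3/2 ≈ 1.5 half-lives elapse, leaving f ≈ 0.3536 of each dose.
At steady state, accumulation factor R = 1/(1 − e^(−kτ)) ≈ 1.5470.
Each bolus raises the concentration by D/Vd = 106/104 ≈ 1.019 μg/mL.
Steady-state peak Cmax,ss = C₀·R ≈ 1.019 × 1.5470 ≈ 1.576 μg/mL.
Steady-state trough Cmin,ss = Cmax,ss·f ≈ 1.576 × 0.3536 ≈ 0.557 μg/mL.
Trough 0.6 μg/mL vs MEC 2 μg/mL: subtherapeutic.

0.6 μg/mL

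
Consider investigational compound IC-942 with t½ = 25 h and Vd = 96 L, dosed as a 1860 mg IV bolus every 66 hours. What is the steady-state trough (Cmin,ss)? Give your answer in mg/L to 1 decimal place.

3.7 mg/L

k = ln2/t½ = ln2/25 ≈ 0.027726 h⁻¹; fraction remaining f = e^(−kτ) = e^(−0.027726×66) ≈ 0.1604.
Single-dose peak C₀ = D/Vd = 1860/96 ≈ 19.375 mg/L.
Steady-state trough Cmin,ss = C₀·f/(1−f) ≈ 19.375 × 0.1604/0.8396 ≈ 3.701 mg/L.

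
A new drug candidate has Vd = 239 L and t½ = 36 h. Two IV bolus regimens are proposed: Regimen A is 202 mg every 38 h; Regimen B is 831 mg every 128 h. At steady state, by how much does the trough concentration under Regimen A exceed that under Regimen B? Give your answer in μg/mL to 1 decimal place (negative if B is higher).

Regimen A: f = (1/2)^(38/36) ≈ 0.4811; Cmin,ss = (202/239)·f/(1−f) ≈ 0.784 μg/mL.
Regimen B: f = (1/2)^(128/36) ≈ 0.0850; Cmin,ss = (831/239)·f/(1−f) ≈ 0.323 μg/mL.
Difference ≈ 0.784 − 0.323 ≈ 0.461 μg/mL.

0.5 μg/mL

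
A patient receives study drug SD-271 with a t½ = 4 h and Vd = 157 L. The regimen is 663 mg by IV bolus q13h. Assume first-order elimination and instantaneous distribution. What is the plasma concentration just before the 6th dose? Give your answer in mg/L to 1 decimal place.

f = (1/2)^(τ/t½) = (1/2)^(13/4) ≈ 0.1051.
C₀ = D/Vd = 663/157 ≈ 4.223 mg/L.
Before the 6th dose, 5 doses have been given. Superposition: Cmin = C₀·(f + f² + … + f^5).
≈ 4.223 × (0.1051 + 0.0110 + 0.0012 + 0.0001 + 0.0000) ≈ 4.223 × 0.1174 ≈ 0.496 mg/L.

0.5 mg/L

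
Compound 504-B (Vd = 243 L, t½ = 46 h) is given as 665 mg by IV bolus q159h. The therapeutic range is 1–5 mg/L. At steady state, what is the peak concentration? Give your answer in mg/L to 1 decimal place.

3.0 mg/L

τ/t½ = 159/46 ≈ 3.4565, so fraction remaining f = (1/2)^(159/46) ≈ 0.0911.
At steady state, accumulation factor R = 1/(1 − e^(−kτ)) ≈ 1.1002.
Each bolus raises the concentration by D/Vd = 665/243 ≈ 2.737 mg/L.
Steady-state peak Cmax,ss = C₀·R ≈ 2.737 × 1.1002 ≈ 3.011 mg/L.
Peak 3.0 mg/L vs MTC 5 mg/L: below toxic threshold.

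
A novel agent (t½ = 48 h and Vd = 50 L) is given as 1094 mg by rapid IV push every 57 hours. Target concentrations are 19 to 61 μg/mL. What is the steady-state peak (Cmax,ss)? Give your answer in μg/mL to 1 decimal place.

k = ln2/t½ = ln2/48 ≈ 0.014441 h⁻¹; fraction remaining f = e^(−kτ) = e^(−0.014441×57) ≈ 0.4391.
Accumulation ratio R = 1/(1 − f) ≈ 1/0.5609 ≈ 1.7828.
Each bolus raises the concentration by D/Vd = 1094/50 ≈ 21.880 μg/mL.
Steady-state peak Cmax,ss = C₀·R ≈ 21.880 × 1.7828 ≈ 39.008 μg/mL.
Peak 39.0 μg/mL vs MTC 61 μg/mL: below toxic threshold.

39.0 μg/mL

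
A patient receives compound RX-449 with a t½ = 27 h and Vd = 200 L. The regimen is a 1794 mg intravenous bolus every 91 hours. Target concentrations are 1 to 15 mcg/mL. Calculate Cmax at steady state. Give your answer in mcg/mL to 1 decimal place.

9.9 mcg/mL

τ/t½ = 91/27 ≈ 3.3704, so fraction remaining f = (1/2)^(91/27) ≈ 0.0967.
At steady state, accumulation factor R = 1/(1 − e^(−kτ)) ≈ 1.1071.
Single-dose peak C₀ = D/Vd = 1794/200 ≈ 8.970 mcg/mL.
Cmax,ss = C₀/(1 − f) ≈ 8.970/0.9033 ≈ 9.930 mcg/mL.
Peak 9.9 mcg/mL vs MTC 15 mcg/mL: below toxic threshold.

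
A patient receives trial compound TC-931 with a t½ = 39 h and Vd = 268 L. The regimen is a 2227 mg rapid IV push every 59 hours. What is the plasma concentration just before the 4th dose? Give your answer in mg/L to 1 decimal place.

4.3 mg/L

f = (1/2)^(τ/t½) = (1/2)^(59/39) ≈ 0.3504.
C₀ = D/Vd = 2227/268 ≈ 8.310 mg/L.
Before the 4th dose, 3 doses have been given. Superposition: Cmin = C₀·(f + f² + … + f^3).
≈ 8.310 × (0.3504 + 0.1228 + 0.0430) ≈ 8.310 × 0.5162 ≈ 4.290 mg/L.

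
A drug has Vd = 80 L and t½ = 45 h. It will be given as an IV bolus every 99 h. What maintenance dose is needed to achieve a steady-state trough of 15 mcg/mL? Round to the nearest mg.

τ/t½ = 99/45 ≈ 2.2, so f = (1/2)^(99/45) ≈ 0.217638.
Cmin,ss = (D/Vd)·f/(1−f), so D = Cmin,ss·Vd·(1−f)/f.
D = 15 × 80 × (1−f)/f ≈ 15 × 80 × 3.59479 ≈ 4313.75 mg.

4314 mg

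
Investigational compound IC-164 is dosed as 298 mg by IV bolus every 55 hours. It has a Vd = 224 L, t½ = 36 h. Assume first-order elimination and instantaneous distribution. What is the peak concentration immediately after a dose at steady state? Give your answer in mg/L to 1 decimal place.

2.0 mg/L

k = ln2/t½ = ln2/36 ≈ 0.019254 h⁻¹; fraction remaining f = e^(−kτ) = e^(−0.019254×55) ≈ 0.3468.
At steady state, accumulation factor R = 1/(1 − e^(−kτ)) ≈ 1.5309.
Each bolus raises the concentration by D/Vd = 298/224 ≈ 1.330 mg/L.
Cmax,ss = C₀/(1 − f) ≈ 1.330/0.6532 ≈ 2.036 mg/L.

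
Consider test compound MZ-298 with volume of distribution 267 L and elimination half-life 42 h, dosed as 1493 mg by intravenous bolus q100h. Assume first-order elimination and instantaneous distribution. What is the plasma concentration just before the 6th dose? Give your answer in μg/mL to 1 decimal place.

f = (1/2)^(τ/t½) = (1/2)^(100/42) ≈ 0.1920.
C₀ = D/Vd = 1493/267 ≈ 5.592 μg/mL.
Before the 6th dose, 5 doses have been given. Superposition: Cmin = C₀·(f + f² + … + f^5).
≈ 5.592 × (0.1920 + 0.0369 + 0.0071 + 0.0014 + 0.0003) ≈ 5.592 × 0.2377 ≈ 1.329 μg/mL.

1.3 μg/mL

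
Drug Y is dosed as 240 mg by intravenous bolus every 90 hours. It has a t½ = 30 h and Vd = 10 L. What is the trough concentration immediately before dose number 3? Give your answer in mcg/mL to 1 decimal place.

3.4 mcg/mL

f = (1/2)^(τ/t½) = (1/2)^(90/30) ≈ 0.1250.
C₀ = D/Vd = 240/10 ≈ 24.000 mcg/mL.
Before the 3rd dose, 2 doses have been given. Superposition: Cmin = C₀·(f + f²).
≈ 24.000 × (0.1250 + 0.0156) ≈ 24.000 × 0.1406 ≈ 3.374 mcg/mL.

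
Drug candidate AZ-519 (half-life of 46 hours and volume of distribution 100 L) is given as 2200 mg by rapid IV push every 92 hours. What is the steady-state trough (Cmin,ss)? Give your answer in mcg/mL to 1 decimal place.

The dosing interval is 2 half-lives, so f = 2^(−2) = 0.25.
Accumulation ratio R = 1/(1 − f) = 1/0.75 = 4/3.
Single-dose peak C₀ = D/Vd = 2200/100 = 22 mcg/mL.
Steady-state peak Cmax,ss = C₀·R = 22 × 4/3 ≈ 29.333 mcg/mL.
Steady-state trough Cmin,ss = Cmax,ss·f ≈ 29.333 × 0.25 ≈ 7.333 mcg/mL.

7.3 mcg/mL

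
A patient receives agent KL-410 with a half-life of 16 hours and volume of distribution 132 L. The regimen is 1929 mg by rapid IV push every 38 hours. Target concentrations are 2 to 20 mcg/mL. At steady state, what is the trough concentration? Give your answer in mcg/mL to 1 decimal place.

3.5 mcg/mL

τ/t½ = 38/16 ≈ 2.375, so fraction remaining f = (1/2)^(38/16) ≈ 0.1928.
Single-dose peak C₀ = D/Vd = 1929/132 ≈ 14.614 mcg/mL.
Steady-state trough Cmin,ss = C₀·f/(1−f) ≈ 14.614 × 0.1928/0.8072 ≈ 3.491 mcg/mL.
Trough 3.5 mcg/mL vs MEC 2 mcg/mL: adequate.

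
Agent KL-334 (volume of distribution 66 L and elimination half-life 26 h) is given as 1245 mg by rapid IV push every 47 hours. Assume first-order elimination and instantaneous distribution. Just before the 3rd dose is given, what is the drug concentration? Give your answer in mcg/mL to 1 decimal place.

f = (1/2)^(τ/t½) = (1/2)^(47/26) ≈ 0.2856.
C₀ = D/Vd = 1245/66 ≈ 18.864 mcg/mL.
Before the 3rd dose, 2 doses have been given. Superposition: Cmin = C₀·(f + f²).
≈ 18.864 × (0.2856 + 0.0816) ≈ 18.864 × 0.3672 ≈ 6.927 mcg/mL.

6.9 mcg/mL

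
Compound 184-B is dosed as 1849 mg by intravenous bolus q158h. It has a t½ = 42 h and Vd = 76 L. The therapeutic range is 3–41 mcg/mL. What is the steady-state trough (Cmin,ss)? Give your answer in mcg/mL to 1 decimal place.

τ/t½ = 158/42 ≈ 3.7619, so fraction remaining f = (1/2)^(158/42) ≈ 0.0737.
At steady state, accumulation factor R = 1/(1 − e^(−kτ)) ≈ 1.0796.
Single-dose peak C₀ = D/Vd = 1849/76 ≈ 24.329 mcg/mL.
Cmax,ss = C₀/(1 − f) ≈ 24.329/0.9263 ≈ 26.265 mcg/mL.
Steady-state trough Cmin,ss = Cmax,ss·f ≈ 26.265 × 0.0737 ≈ 1.936 mcg/mL.
Trough 1.9 mcg/mL vs MEC 3 mcg/mL: subtherapeutic.

1.9 mcg/mL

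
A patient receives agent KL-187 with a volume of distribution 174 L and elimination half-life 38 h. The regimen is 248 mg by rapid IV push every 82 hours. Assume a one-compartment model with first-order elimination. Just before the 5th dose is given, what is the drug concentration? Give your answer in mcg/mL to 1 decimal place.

0.4 mcg/mL

f = (1/2)^(τ/t½) = (1/2)^(82/38) ≈ 0.2241.
C₀ = D/Vd = 248/174 ≈ 1.425 mcg/mL.
Before the 5th dose, 4 doses have been given. Superposition: Cmin = C₀·(f + f² + … + f^4).
≈ 1.425 × (0.2241 + 0.0502 + 0.0113 + 0.0025) ≈ 1.425 × 0.2881 ≈ 0.411 mcg/mL.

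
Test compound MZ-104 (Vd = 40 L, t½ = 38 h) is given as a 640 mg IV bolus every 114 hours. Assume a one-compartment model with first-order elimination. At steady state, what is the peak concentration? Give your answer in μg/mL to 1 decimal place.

τ = 114 h = 3 half-lives, so f = (1/2)^3 = 0.125.
At steady state, R = 1/(1 − 0.125) = 8/7.
Single-dose peak C₀ = D/Vd = 640/40 = 16 μg/mL.
Steady-state peak Cmax,ss = C₀·R = 16 × 8/7 ≈ 18.286 μg/mL.

18.3 μg/mL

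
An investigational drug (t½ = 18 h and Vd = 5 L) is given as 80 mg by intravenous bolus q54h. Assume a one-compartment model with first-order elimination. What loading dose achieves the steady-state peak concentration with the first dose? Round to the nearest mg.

f = (1/2)^(54/18) ≈ 0.125000; accumulation ratio R = 1/(1−f) ≈ 1.14286.
Loading dose to hit Cmax,ss on first dose: D_load = D_maint·R ≈ 80 × 1.14286 ≈ 91.43 mg.

91 mg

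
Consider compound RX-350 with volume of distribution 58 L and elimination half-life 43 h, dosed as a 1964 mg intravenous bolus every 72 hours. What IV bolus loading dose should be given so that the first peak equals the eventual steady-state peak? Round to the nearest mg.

2860 mg

f = (1/2)^(72/43) ≈ 0.313292; accumulation ratio R = 1/(1−f) ≈ 1.45622.
Loading dose to hit Cmax,ss on first dose: D_load = D_maint·R ≈ 1964 × 1.45622 ≈ 2860.02 mg.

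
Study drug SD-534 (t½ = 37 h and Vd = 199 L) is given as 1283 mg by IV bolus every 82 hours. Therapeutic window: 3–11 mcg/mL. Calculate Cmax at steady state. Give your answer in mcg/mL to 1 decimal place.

Over one 82-h interval, 82/37 ≈ 2.2162 half-lives elapse, leaving f ≈ 0.2152 of each dose.
At steady state, accumulation factor R = 1/(1 − e^(−kτ)) ≈ 1.2742.
Single-dose peak C₀ = D/Vd = 1283/199 ≈ 6.447 mcg/mL.
Steady-state peak Cmax,ss = C₀·R ≈ 6.447 × 1.2742 ≈ 8.215 mcg/mL.
Peak 8.2 mcg/mL vs MTC 11 mcg/mL: below toxic threshold.

8.2 mcg/mL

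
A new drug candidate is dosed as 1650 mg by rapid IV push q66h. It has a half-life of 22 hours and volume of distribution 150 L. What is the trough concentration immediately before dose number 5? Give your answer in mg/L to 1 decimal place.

1.6 mg/L

f = (1/2)^(τ/t½) = (1/2)^(66/22) ≈ 0.1250.
C₀ = D/Vd = 1650/150 ≈ 11.000 mg/L.
Before the 5th dose, 4 doses have been given. Superposition: Cmin = C₀·(f + f² + … + f^4).
≈ 11.000 × (0.1250 + 0.0156 + 0.0020 + 0.0002) ≈ 11.000 × 0.1428 ≈ 1.571 mg/L.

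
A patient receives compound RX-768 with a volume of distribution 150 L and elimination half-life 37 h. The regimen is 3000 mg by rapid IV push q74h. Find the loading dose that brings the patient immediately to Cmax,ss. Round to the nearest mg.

f = (1/2)^(74/37) ≈ 0.250000; accumulation ratio R = 1/(1−f) ≈ 1.33333.
Loading dose to hit Cmax,ss on first dose: D_load = D_maint·R ≈ 3000 × 1.33333 ≈ 3999.99 mg.

4000 mg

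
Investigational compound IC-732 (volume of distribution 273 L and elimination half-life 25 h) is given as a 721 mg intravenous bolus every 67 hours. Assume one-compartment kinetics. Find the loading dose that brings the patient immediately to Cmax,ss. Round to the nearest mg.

f = (1/2)^(67/25) ≈ 0.156041; accumulation ratio R = 1/(1−f) ≈ 1.18489.
Loading dose to hit Cmax,ss on first dose: D_load = D_maint·R ≈ 721 × 1.18489 ≈ 854.31 mg.

854 mg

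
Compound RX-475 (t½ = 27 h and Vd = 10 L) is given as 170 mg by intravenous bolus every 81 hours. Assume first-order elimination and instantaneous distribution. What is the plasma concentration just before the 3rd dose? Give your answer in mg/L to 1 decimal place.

2.4 mg/L

f = (1/2)^(τ/t½) = (1/2)^(81/27) ≈ 0.1250.
C₀ = D/Vd = 170/10 ≈ 17.000 mg/L.
Before the 3rd dose, 2 doses have been given. Superposition: Cmin = C₀·(f + f²).
≈ 17.000 × (0.1250 + 0.0156) ≈ 17.000 × 0.1406 ≈ 2.390 mg/L.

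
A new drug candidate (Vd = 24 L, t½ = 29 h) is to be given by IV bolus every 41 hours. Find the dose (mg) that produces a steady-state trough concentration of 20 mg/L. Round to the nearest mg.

τ/t½ = 41/29 ≈ 1.4138, so f = (1/2)^(41/29) ≈ 0.375324.
Cmin,ss = (D/Vd)·f/(1−f), so D = Cmin,ss·Vd·(1−f)/f.
D = 20 × 24 × (1−f)/f ≈ 20 × 24 × 1.66436 ≈ 798.89 mg.

799 mg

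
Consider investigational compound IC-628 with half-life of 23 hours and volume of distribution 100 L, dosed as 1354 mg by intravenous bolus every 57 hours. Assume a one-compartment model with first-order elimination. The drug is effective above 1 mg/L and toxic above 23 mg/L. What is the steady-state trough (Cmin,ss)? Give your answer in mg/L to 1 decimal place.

3.0 mg/L

k = ln2/t½ = ln2/23 ≈ 0.030137 h⁻¹; fraction remaining f = e^(−kτ) = e^(−0.030137×57) ≈ 0.1795.
Each bolus raises the concentration by D/Vd = 1354/100 ≈ 13.540 mg/L.
Steady-state trough Cmin,ss = C₀·f/(1−f) ≈ 13.540 × 0.1795/0.8205 ≈ 2.962 mg/L.
Trough 3.0 mg/L vs MEC 1 mg/L: adequate.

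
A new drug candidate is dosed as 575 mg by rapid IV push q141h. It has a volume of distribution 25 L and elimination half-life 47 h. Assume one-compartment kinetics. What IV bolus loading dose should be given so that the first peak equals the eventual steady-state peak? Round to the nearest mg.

f = (1/2)^(141/47) ≈ 0.125000; accumulation ratio R = 1/(1−f) ≈ 1.14286.
Loading dose to hit Cmax,ss on first dose: D_load = D_maint·R ≈ 575 × 1.14286 ≈ 657.14 mg.

657 mg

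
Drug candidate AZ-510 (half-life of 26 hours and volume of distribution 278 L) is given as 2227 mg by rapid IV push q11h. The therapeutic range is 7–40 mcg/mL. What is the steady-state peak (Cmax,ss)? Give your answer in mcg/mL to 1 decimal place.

k = ln2/t½ = ln2/26 ≈ 0.026660 h⁻¹; fraction remaining f = e^(−kτ) = e^(−0.026660×11) ≈ 0.7458.
Accumulation ratio R = 1/(1 − f) ≈ 1/0.2542 ≈ 3.9339.
Each bolus raises the concentration by D/Vd = 2227/278 ≈ 8.011 mcg/mL.
Cmax,ss = C₀/(1 − f) ≈ 8.011/0.2542 ≈ 31.515 mcg/mL.
Peak 31.5 mcg/mL vs MTC 40 mcg/mL: below toxic threshold.

31.5 mcg/mL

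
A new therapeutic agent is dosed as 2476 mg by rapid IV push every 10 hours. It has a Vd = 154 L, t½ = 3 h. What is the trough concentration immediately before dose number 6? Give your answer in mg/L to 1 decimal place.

f = (1/2)^(τ/t½) = (1/2)^(10/3) ≈ 0.0992.
C₀ = D/Vd = 2476/154 ≈ 16.078 mg/L.
Before the 6th dose, 5 doses have been given. Superposition: Cmin = C₀·(f + f² + … + f^5).
≈ 16.078 × (0.0992 + 0.0098 + 0.0010 + 0.0001 + 0.0000) ≈ 16.078 × 0.1101 ≈ 1.770 mg/L.

1.8 mg/L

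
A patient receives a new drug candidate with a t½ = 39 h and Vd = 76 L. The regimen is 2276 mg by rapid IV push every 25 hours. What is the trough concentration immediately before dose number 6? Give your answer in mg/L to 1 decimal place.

f = (1/2)^(τ/t½) = (1/2)^(25/39) ≈ 0.6413.
C₀ = D/Vd = 2276/76 ≈ 29.947 mg/L.
Before the 6th dose, 5 doses have been given. Superposition: Cmin = C₀·(f + f² + … + f^5).
≈ 29.947 × (0.6413 + 0.4113 + 0.2637 + 0.1691 + 0.1085) ≈ 29.947 × 1.5939 ≈ 47.733 mg/L.

47.7 mg/L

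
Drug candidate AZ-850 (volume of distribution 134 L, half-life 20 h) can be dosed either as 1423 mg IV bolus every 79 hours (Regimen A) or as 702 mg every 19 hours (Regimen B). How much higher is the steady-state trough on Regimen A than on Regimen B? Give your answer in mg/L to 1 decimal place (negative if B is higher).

-4.9 mg/L

Regimen A: f = (1/2)^(79/20) ≈ 0.0647; Cmin,ss = (1423/134)·f/(1−f) ≈ 0.735 mg/L.
Regimen B: f = (1/2)^(19/20) ≈ 0.5176; Cmin,ss = (702/134)·f/(1−f) ≈ 5.621 mg/L.
Difference ≈ 0.735 − 5.621 ≈ -4.886 mg/L.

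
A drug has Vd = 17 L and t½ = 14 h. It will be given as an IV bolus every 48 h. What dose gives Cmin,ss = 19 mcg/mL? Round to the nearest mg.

3155 mg

τ/t½ = 48/14 ≈ 3.4286, so f = (1/2)^(48/14) ≈ 0.092875.
Cmin,ss = (D/Vd)·f/(1−f), so D = Cmin,ss·Vd·(1−f)/f.
D = 19 × 17 × (1−f)/f ≈ 19 × 17 × 9.76716 ≈ 3154.79 mg.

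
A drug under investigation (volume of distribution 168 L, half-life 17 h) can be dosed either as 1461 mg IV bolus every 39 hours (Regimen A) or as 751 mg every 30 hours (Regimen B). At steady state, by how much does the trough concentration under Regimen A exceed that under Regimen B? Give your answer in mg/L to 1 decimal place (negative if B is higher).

Regimen A: f = (1/2)^(39/17) ≈ 0.2039; Cmin,ss = (1461/168)·f/(1−f) ≈ 2.227 mg/L.
Regimen B: f = (1/2)^(30/17) ≈ 0.2943; Cmin,ss = (751/168)·f/(1−f) ≈ 1.864 mg/L.
Difference ≈ 2.227 − 1.864 ≈ 0.363 mg/L.

0.4 mg/L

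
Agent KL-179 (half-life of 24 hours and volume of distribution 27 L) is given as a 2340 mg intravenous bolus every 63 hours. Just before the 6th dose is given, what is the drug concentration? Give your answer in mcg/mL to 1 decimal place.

f = (1/2)^(τ/t½) = (1/2)^(63/24) ≈ 0.1621.
C₀ = D/Vd = 2340/27 ≈ 86.667 mcg/mL.
Before the 6th dose, 5 doses have been given. Superposition: Cmin = C₀·(f + f² + … + f^5).
≈ 86.667 × (0.1621 + 0.0263 + 0.0043 + 0.0007 + 0.0001) ≈ 86.667 × 0.1935 ≈ 16.770 mcg/mL.

16.8 mcg/mL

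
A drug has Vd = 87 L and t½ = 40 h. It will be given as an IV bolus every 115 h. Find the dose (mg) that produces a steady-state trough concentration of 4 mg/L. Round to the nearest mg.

τ/t½ = 115/40 ≈ 2.875, so f = (1/2)^(115/40) ≈ 0.136313.
Cmin,ss = (D/Vd)·f/(1−f), so D = Cmin,ss·Vd·(1−f)/f.
D = 4 × 87 × (1−f)/f ≈ 4 × 87 × 6.33606 ≈ 2204.95 mg.

2205 mg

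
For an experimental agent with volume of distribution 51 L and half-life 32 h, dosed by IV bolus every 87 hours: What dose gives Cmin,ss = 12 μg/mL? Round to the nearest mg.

τ/t½ = 87/32 ≈ 2.7188, so f = (1/2)^(87/32) ≈ 0.151906.
Cmin,ss = (D/Vd)·f/(1−f), so D = Cmin,ss·Vd·(1−f)/f.
D = 12 × 51 × (1−f)/f ≈ 12 × 51 × 5.58302 ≈ 3416.81 mg.

3417 mg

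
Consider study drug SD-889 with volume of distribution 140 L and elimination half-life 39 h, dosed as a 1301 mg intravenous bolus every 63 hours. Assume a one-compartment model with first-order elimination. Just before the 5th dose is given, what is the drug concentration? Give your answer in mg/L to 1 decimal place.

f = (1/2)^(τ/t½) = (1/2)^(63/39) ≈ 0.3264.
C₀ = D/Vd = 1301/140 ≈ 9.293 mg/L.
Before the 5th dose, 4 doses have been given. Superposition: Cmin = C₀·(f + f² + … + f^4).
≈ 9.293 × (0.3264 + 0.1065 + 0.0348 + 0.0114) ≈ 9.293 × 0.4791 ≈ 4.452 mg/L.

4.5 mg/L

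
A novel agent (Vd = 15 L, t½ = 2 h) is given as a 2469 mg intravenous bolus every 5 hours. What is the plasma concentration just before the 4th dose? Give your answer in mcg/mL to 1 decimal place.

35.2 mcg/mL

f = (1/2)^(τ/t½) = (1/2)^(5/2) ≈ 0.1768.
C₀ = D/Vd = 2469/15 ≈ 164.600 mcg/mL.
Before the 4th dose, 3 doses have been given. Superposition: Cmin = C₀·(f + f² + … + f^3).
≈ 164.600 × (0.1768 + 0.0313 + 0.0055) ≈ 164.600 × 0.2136 ≈ 35.159 mcg/mL.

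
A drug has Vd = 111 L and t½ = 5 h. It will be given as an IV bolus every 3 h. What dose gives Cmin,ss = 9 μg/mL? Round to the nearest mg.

515 mg

τ/t½ = 3/5 ≈ 0.6, so f = (1/2)^(3/5) ≈ 0.659754.
Cmin,ss = (D/Vd)·f/(1−f), so D = Cmin,ss·Vd·(1−f)/f.
D = 9 × 111 × (1−f)/f ≈ 9 × 111 × 0.51572 ≈ 515.20 mg.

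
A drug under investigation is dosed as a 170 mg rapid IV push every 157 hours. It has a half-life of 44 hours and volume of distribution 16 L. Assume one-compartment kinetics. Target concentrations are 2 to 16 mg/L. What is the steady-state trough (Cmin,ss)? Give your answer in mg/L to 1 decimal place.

Over one 157-h interval, 157/44 ≈ 3.5682 half-lives elapse, leaving f ≈ 0.0843 of each dose.
Accumulation ratio R = 1/(1 − f) ≈ 1/0.9157 ≈ 1.0921.
Each bolus raises the concentration by D/Vd = 170/16 ≈ 10.625 mg/L.
Cmax,ss = C₀/(1 − f) ≈ 10.625/0.9157 ≈ 11.603 mg/L.
One interval later, Cmin,ss = Cmax,ss·e^(−kτ) ≈ 11.603 × 0.0843 ≈ 0.978 mg/L.
Trough 1.0 mg/L vs MEC 2 mg/L: subtherapeutic.

1.0 mg/L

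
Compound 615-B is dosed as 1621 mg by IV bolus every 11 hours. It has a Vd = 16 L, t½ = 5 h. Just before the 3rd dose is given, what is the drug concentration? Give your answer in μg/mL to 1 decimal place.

f = (1/2)^(τ/t½) = (1/2)^(11/5) ≈ 0.2176.
C₀ = D/Vd = 1621/16 ≈ 101.312 μg/mL.
Before the 3rd dose, 2 doses have been given. Superposition: Cmin = C₀·(f + f²).
≈ 101.312 × (0.2176 + 0.0473) ≈ 101.312 × 0.2649 ≈ 26.838 μg/mL.

26.8 μg/mL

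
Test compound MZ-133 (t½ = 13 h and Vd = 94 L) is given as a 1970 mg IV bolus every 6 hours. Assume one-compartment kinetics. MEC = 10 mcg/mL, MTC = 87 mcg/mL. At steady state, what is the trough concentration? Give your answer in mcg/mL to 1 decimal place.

τ/t½ = 6/13 ≈ 0.46154, so fraction remaining f = (1/2)^(6/13) ≈ 0.7262.
Each bolus raises the concentration by D/Vd = 1970/94 ≈ 20.957 mcg/mL.
Steady-state trough Cmin,ss = C₀·f/(1−f) ≈ 20.957 × 0.7262/0.2738 ≈ 55.584 mcg/mL.
Trough 55.6 mcg/mL vs MEC 10 mcg/mL: adequate.

55.6 mcg/mL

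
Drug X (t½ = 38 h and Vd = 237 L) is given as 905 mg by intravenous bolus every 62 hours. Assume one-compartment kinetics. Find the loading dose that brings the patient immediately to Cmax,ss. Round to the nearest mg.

1336 mg

f = (1/2)^(62/38) ≈ 0.322735; accumulation ratio R = 1/(1−f) ≈ 1.47653.
Loading dose to hit Cmax,ss on first dose: D_load = D_maint·R ≈ 905 × 1.47653 ≈ 1336.26 mg.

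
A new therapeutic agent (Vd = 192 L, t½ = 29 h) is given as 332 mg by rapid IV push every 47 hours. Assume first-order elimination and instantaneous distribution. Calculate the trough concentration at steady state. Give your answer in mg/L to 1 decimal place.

0.8 mg/L

Over one 47-h interval, 47/29 ≈ 1.6207 half-lives elapse, leaving f ≈ 0.3252 of each dose.
Accumulation ratio R = 1/(1 − f) ≈ 1/0.6748 ≈ 1.4819.
Each bolus raises the concentration by D/Vd = 332/192 ≈ 1.729 mg/L.
Steady-state peak Cmax,ss = C₀·R ≈ 1.729 × 1.4819 ≈ 2.562 mg/L.
One interval later, Cmin,ss = Cmax,ss·e^(−kτ) ≈ 2.562 × 0.3252 ≈ 0.833 mg/L.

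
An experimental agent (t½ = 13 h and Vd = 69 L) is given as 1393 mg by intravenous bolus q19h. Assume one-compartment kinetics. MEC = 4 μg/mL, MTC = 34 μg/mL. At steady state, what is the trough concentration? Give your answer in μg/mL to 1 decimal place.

τ/t½ = 19/13 ≈ 1.4615, so fraction remaining f = (1/2)^(19/13) ≈ 0.3631.
Each bolus raises the concentration by D/Vd = 1393/69 ≈ 20.188 μg/mL.
Steady-state trough Cmin,ss = C₀·f/(1−f) ≈ 20.188 × 0.3631/0.6369 ≈ 11.509 μg/mL.
Trough 11.5 μg/mL vs MEC 4 μg/mL: adequate.

11.5 μg/mL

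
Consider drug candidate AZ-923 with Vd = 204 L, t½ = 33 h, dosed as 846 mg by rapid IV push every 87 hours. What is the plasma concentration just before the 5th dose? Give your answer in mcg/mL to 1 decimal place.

f = (1/2)^(τ/t½) = (1/2)^(87/33) ≈ 0.1608.
C₀ = D/Vd = 846/204 ≈ 4.147 mcg/mL.
Before the 5th dose, 4 doses have been given. Superposition: Cmin = C₀·(f + f² + … + f^4).
≈ 4.147 × (0.1608 + 0.0259 + 0.0042 + 0.0007) ≈ 4.147 × 0.1916 ≈ 0.795 mcg/mL.

0.8 mcg/mL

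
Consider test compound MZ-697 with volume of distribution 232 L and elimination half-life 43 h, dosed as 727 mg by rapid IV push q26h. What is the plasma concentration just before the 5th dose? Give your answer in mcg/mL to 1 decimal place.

f = (1/2)^(τ/t½) = (1/2)^(26/43) ≈ 0.6576.
C₀ = D/Vd = 727/232 ≈ 3.134 mcg/mL.
Before the 5th dose, 4 doses have been given. Superposition: Cmin = C₀·(f + f² + … + f^4).
≈ 3.134 × (0.6576 + 0.4324 + 0.2844 + 0.1870) ≈ 3.134 × 1.5614 ≈ 4.893 mcg/mL.

4.9 mcg/mL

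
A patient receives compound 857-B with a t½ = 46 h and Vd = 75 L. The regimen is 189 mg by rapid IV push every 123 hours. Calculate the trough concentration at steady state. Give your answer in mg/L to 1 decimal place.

0.5 mg/L

Over one 123-h interval, 123/46 ≈ 2.6739 half-lives elapse, leaving f ≈ 0.1567 of each dose.
At steady state, accumulation factor R = 1/(1 − e^(−kτ)) ≈ 1.1858.
Single-dose peak C₀ = D/Vd = 189/75 ≈ 2.520 mg/L.
Cmax,ss = C₀/(1 − f) ≈ 2.520/0.8433 ≈ 2.988 mg/L.
Steady-state trough Cmin,ss = Cmax,ss·f ≈ 2.988 × 0.1567 ≈ 0.468 mg/L.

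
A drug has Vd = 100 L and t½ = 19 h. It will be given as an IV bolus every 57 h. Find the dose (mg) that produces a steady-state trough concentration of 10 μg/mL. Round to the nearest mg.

7000 mg

τ/t½ = 57/19 ≈ 3, so f = (1/2)^(57/19) ≈ 0.125000.
Cmin,ss = (D/Vd)·f/(1−f), so D = Cmin,ss·Vd·(1−f)/f.
D = 10 × 100 × (1−f)/f ≈ 10 × 100 × 7.00000 ≈ 7000.00 mg.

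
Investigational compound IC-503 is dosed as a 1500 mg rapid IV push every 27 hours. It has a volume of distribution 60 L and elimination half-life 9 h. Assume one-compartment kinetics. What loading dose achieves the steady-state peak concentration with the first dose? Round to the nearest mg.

1714 mg

f = (1/2)^(27/9) ≈ 0.125000; accumulation ratio R = 1/(1−f) ≈ 1.14286.
Loading dose to hit Cmax,ss on first dose: D_load = D_maint·R ≈ 1500 × 1.14286 ≈ 1714.29 mg.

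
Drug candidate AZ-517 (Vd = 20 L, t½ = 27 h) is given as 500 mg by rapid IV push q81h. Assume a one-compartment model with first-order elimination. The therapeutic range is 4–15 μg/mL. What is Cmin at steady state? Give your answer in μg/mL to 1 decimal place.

3.6 μg/mL

τ = 81 h = 3 half-lives, so f = (1/2)^3 = 0.125.
Accumulation ratio R = 1/(1 − f) = 1/0.875 = 8/7.
Single-dose peak C₀ = D/Vd = 500/20 = 25 μg/mL.
Steady-state peak Cmax,ss = C₀·R = 25 × 8/7 ≈ 28.571 μg/mL.
Steady-state trough Cmin,ss = Cmax,ss·f ≈ 28.571 × 0.125 ≈ 3.571 μg/mL.
Trough 3.6 μg/mL vs MEC 4 μg/mL: subtherapeutic.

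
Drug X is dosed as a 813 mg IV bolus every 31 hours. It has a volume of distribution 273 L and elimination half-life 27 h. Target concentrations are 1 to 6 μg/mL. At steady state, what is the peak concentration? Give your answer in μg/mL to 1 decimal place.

Over one 31-h interval, 31/27 ≈ 1.1481 half-lives elapse, leaving f ≈ 0.4512 of each dose.
Accumulation ratio R = 1/(1 − f) ≈ 1/0.5488 ≈ 1.8222.
Single-dose peak C₀ = D/Vd = 813/273 ≈ 2.978 μg/mL.
Steady-state peak Cmax,ss = C₀·R ≈ 2.978 × 1.8222 ≈ 5.427 μg/mL.
Peak 5.4 μg/mL vs MTC 6 μg/mL: below toxic threshold.

5.4 μg/mL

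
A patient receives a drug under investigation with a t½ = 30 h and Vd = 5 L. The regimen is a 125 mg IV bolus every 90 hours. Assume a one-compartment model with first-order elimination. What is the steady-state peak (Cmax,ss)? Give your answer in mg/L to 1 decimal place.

The dosing interval is 3 half-lives, so f = 2^(−3) = 0.125.
Accumulation ratio R = 1/(1 − f) = 1/0.875 = 8/7.
Single-dose peak C₀ = D/Vd = 125/5 = 25 mg/L.
Steady-state peak Cmax,ss = C₀·R = 25 × 8/7 ≈ 28.571 mg/L.

28.6 mg/L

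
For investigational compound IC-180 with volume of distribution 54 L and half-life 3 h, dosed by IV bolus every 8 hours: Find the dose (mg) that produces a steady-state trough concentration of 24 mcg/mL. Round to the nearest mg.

τ/t½ = 8/3 ≈ 2.6667, so f = (1/2)^(8/3) ≈ 0.157490.
Cmin,ss = (D/Vd)·f/(1−f), so D = Cmin,ss·Vd·(1−f)/f.
D = 24 × 54 × (1−f)/f ≈ 24 × 54 × 5.34961 ≈ 6933.09 mg.

6933 mg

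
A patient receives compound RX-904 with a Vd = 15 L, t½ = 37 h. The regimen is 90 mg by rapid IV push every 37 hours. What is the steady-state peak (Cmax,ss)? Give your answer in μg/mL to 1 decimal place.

12.0 μg/mL

The dosing interval is 1 half-life, so f = 2^(−1) = 0.5.
Accumulation ratio R = 1/(1 − f) = 1/0.5 = 2/1.
Single-dose peak C₀ = D/Vd = 90/15 = 6 μg/mL.
Steady-state peak Cmax,ss = C₀·R = 6 × 2/1 ≈ 12.000 μg/mL.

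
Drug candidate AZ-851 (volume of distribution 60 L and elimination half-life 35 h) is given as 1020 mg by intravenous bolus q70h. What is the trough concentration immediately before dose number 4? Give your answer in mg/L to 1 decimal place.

f = (1/2)^(τ/t½) = (1/2)^(70/35) ≈ 0.2500.
C₀ = D/Vd = 1020/60 ≈ 17.000 mg/L.
Before the 4th dose, 3 doses have been given. Superposition: Cmin = C₀·(f + f² + … + f^3).
≈ 17.000 × (0.2500 + 0.0625 + 0.0156) ≈ 17.000 × 0.3281 ≈ 5.578 mg/L.

5.6 mg/L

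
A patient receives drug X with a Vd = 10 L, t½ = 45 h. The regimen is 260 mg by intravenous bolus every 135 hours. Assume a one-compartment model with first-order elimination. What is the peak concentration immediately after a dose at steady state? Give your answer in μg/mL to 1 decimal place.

29.7 μg/mL

The dosing interval is 3 half-lives, so f = 2^(−3) = 0.125.
At steady state, R = 1/(1 − 0.125) = 8/7.
Single-dose peak C₀ = D/Vd = 260/10 = 26 μg/mL.
Steady-state peak Cmax,ss = C₀·R = 26 × 8/7 ≈ 29.714 μg/mL.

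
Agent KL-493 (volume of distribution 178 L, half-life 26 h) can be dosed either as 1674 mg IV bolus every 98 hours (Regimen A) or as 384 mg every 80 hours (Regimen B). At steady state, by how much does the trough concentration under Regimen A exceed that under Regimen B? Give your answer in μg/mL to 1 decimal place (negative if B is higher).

0.5 μg/mL

Regimen A: f = (1/2)^(98/26) ≈ 0.0733; Cmin,ss = (1674/178)·f/(1−f) ≈ 0.744 μg/mL.
Regimen B: f = (1/2)^(80/26) ≈ 0.1185; Cmin,ss = (384/178)·f/(1−f) ≈ 0.290 μg/mL.
Difference ≈ 0.744 − 0.290 ≈ 0.454 μg/mL.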